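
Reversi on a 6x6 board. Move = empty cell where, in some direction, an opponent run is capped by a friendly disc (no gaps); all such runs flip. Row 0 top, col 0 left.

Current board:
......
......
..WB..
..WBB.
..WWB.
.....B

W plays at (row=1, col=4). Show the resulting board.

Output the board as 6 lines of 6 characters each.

Place W at (1,4); scan 8 dirs for brackets.
Dir NW: first cell '.' (not opp) -> no flip
Dir N: first cell '.' (not opp) -> no flip
Dir NE: first cell '.' (not opp) -> no flip
Dir W: first cell '.' (not opp) -> no flip
Dir E: first cell '.' (not opp) -> no flip
Dir SW: opp run (2,3) capped by W -> flip
Dir S: first cell '.' (not opp) -> no flip
Dir SE: first cell '.' (not opp) -> no flip
All flips: (2,3)

Answer: ......
....W.
..WW..
..WBB.
..WWB.
.....B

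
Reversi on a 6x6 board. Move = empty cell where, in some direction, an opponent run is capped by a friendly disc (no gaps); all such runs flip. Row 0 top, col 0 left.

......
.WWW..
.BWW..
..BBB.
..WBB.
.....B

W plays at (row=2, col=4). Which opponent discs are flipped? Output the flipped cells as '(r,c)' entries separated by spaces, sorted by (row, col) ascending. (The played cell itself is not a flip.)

Answer: (3,3)

Derivation:
Dir NW: first cell 'W' (not opp) -> no flip
Dir N: first cell '.' (not opp) -> no flip
Dir NE: first cell '.' (not opp) -> no flip
Dir W: first cell 'W' (not opp) -> no flip
Dir E: first cell '.' (not opp) -> no flip
Dir SW: opp run (3,3) capped by W -> flip
Dir S: opp run (3,4) (4,4), next='.' -> no flip
Dir SE: first cell '.' (not opp) -> no flip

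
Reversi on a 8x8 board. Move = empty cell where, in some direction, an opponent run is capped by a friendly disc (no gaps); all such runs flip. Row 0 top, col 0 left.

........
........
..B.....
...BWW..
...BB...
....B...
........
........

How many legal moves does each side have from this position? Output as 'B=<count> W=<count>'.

Answer: B=4 W=4

Derivation:
-- B to move --
(2,3): no bracket -> illegal
(2,4): flips 1 -> legal
(2,5): flips 1 -> legal
(2,6): flips 1 -> legal
(3,6): flips 2 -> legal
(4,5): no bracket -> illegal
(4,6): no bracket -> illegal
B mobility = 4
-- W to move --
(1,1): no bracket -> illegal
(1,2): no bracket -> illegal
(1,3): no bracket -> illegal
(2,1): no bracket -> illegal
(2,3): no bracket -> illegal
(2,4): no bracket -> illegal
(3,1): no bracket -> illegal
(3,2): flips 1 -> legal
(4,2): no bracket -> illegal
(4,5): no bracket -> illegal
(5,2): flips 1 -> legal
(5,3): flips 1 -> legal
(5,5): no bracket -> illegal
(6,3): no bracket -> illegal
(6,4): flips 2 -> legal
(6,5): no bracket -> illegal
W mobility = 4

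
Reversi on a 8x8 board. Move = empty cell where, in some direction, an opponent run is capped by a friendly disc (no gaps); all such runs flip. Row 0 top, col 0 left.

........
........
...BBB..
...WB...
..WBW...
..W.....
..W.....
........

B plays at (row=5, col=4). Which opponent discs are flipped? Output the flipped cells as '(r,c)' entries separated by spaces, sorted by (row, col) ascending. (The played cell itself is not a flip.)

Dir NW: first cell 'B' (not opp) -> no flip
Dir N: opp run (4,4) capped by B -> flip
Dir NE: first cell '.' (not opp) -> no flip
Dir W: first cell '.' (not opp) -> no flip
Dir E: first cell '.' (not opp) -> no flip
Dir SW: first cell '.' (not opp) -> no flip
Dir S: first cell '.' (not opp) -> no flip
Dir SE: first cell '.' (not opp) -> no flip

Answer: (4,4)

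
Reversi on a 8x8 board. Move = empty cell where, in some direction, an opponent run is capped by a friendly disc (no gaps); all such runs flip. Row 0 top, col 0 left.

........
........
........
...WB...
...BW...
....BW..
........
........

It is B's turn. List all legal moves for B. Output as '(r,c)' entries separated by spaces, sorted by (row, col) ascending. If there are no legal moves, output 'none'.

Answer: (2,3) (3,2) (4,5) (5,6)

Derivation:
(2,2): no bracket -> illegal
(2,3): flips 1 -> legal
(2,4): no bracket -> illegal
(3,2): flips 1 -> legal
(3,5): no bracket -> illegal
(4,2): no bracket -> illegal
(4,5): flips 1 -> legal
(4,6): no bracket -> illegal
(5,3): no bracket -> illegal
(5,6): flips 1 -> legal
(6,4): no bracket -> illegal
(6,5): no bracket -> illegal
(6,6): no bracket -> illegal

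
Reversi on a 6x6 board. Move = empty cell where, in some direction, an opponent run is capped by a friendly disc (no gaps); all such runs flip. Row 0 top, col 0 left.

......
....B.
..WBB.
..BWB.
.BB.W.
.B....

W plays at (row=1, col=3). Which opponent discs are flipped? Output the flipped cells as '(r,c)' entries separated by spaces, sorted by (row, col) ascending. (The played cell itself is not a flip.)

Answer: (2,3)

Derivation:
Dir NW: first cell '.' (not opp) -> no flip
Dir N: first cell '.' (not opp) -> no flip
Dir NE: first cell '.' (not opp) -> no flip
Dir W: first cell '.' (not opp) -> no flip
Dir E: opp run (1,4), next='.' -> no flip
Dir SW: first cell 'W' (not opp) -> no flip
Dir S: opp run (2,3) capped by W -> flip
Dir SE: opp run (2,4), next='.' -> no flip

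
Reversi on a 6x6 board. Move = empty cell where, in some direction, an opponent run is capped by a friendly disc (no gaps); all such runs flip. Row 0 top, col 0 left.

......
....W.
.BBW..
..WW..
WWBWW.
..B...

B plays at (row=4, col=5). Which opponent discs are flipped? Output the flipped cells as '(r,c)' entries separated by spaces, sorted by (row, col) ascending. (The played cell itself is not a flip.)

Answer: (4,3) (4,4)

Derivation:
Dir NW: first cell '.' (not opp) -> no flip
Dir N: first cell '.' (not opp) -> no flip
Dir NE: edge -> no flip
Dir W: opp run (4,4) (4,3) capped by B -> flip
Dir E: edge -> no flip
Dir SW: first cell '.' (not opp) -> no flip
Dir S: first cell '.' (not opp) -> no flip
Dir SE: edge -> no flip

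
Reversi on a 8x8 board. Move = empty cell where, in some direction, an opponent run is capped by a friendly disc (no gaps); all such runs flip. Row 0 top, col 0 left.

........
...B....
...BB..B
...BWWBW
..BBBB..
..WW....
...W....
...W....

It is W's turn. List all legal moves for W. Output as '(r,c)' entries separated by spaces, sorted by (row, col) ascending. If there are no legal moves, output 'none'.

(0,2): flips 2 -> legal
(0,3): flips 4 -> legal
(0,4): no bracket -> illegal
(1,2): flips 1 -> legal
(1,4): flips 1 -> legal
(1,5): no bracket -> illegal
(1,6): no bracket -> illegal
(1,7): flips 1 -> legal
(2,2): no bracket -> illegal
(2,5): no bracket -> illegal
(2,6): no bracket -> illegal
(3,1): flips 1 -> legal
(3,2): flips 2 -> legal
(4,1): no bracket -> illegal
(4,6): no bracket -> illegal
(4,7): no bracket -> illegal
(5,1): no bracket -> illegal
(5,4): flips 1 -> legal
(5,5): flips 1 -> legal
(5,6): flips 1 -> legal

Answer: (0,2) (0,3) (1,2) (1,4) (1,7) (3,1) (3,2) (5,4) (5,5) (5,6)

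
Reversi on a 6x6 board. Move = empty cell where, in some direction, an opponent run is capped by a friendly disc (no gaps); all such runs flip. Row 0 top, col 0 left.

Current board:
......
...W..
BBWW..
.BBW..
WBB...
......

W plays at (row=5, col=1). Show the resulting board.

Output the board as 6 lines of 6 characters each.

Answer: ......
...W..
BBWW..
.BBW..
WBW...
.W....

Derivation:
Place W at (5,1); scan 8 dirs for brackets.
Dir NW: first cell 'W' (not opp) -> no flip
Dir N: opp run (4,1) (3,1) (2,1), next='.' -> no flip
Dir NE: opp run (4,2) capped by W -> flip
Dir W: first cell '.' (not opp) -> no flip
Dir E: first cell '.' (not opp) -> no flip
Dir SW: edge -> no flip
Dir S: edge -> no flip
Dir SE: edge -> no flip
All flips: (4,2)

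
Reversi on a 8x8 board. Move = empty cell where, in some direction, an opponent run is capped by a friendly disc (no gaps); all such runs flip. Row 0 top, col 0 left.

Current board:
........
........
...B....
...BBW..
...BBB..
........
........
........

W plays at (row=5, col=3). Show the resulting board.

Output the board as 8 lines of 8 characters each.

Place W at (5,3); scan 8 dirs for brackets.
Dir NW: first cell '.' (not opp) -> no flip
Dir N: opp run (4,3) (3,3) (2,3), next='.' -> no flip
Dir NE: opp run (4,4) capped by W -> flip
Dir W: first cell '.' (not opp) -> no flip
Dir E: first cell '.' (not opp) -> no flip
Dir SW: first cell '.' (not opp) -> no flip
Dir S: first cell '.' (not opp) -> no flip
Dir SE: first cell '.' (not opp) -> no flip
All flips: (4,4)

Answer: ........
........
...B....
...BBW..
...BWB..
...W....
........
........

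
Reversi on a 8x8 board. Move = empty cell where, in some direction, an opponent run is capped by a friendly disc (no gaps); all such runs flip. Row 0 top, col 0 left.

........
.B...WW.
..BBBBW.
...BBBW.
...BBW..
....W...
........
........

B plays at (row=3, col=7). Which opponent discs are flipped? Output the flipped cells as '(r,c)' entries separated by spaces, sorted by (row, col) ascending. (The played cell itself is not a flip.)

Answer: (3,6)

Derivation:
Dir NW: opp run (2,6) (1,5), next='.' -> no flip
Dir N: first cell '.' (not opp) -> no flip
Dir NE: edge -> no flip
Dir W: opp run (3,6) capped by B -> flip
Dir E: edge -> no flip
Dir SW: first cell '.' (not opp) -> no flip
Dir S: first cell '.' (not opp) -> no flip
Dir SE: edge -> no flip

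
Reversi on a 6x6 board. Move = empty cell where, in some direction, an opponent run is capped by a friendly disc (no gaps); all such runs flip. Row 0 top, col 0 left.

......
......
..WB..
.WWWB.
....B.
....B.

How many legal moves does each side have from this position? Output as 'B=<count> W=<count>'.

-- B to move --
(1,1): flips 2 -> legal
(1,2): no bracket -> illegal
(1,3): no bracket -> illegal
(2,0): no bracket -> illegal
(2,1): flips 1 -> legal
(2,4): no bracket -> illegal
(3,0): flips 3 -> legal
(4,0): no bracket -> illegal
(4,1): flips 1 -> legal
(4,2): no bracket -> illegal
(4,3): flips 1 -> legal
B mobility = 5
-- W to move --
(1,2): no bracket -> illegal
(1,3): flips 1 -> legal
(1,4): flips 1 -> legal
(2,4): flips 1 -> legal
(2,5): no bracket -> illegal
(3,5): flips 1 -> legal
(4,3): no bracket -> illegal
(4,5): no bracket -> illegal
(5,3): no bracket -> illegal
(5,5): flips 1 -> legal
W mobility = 5

Answer: B=5 W=5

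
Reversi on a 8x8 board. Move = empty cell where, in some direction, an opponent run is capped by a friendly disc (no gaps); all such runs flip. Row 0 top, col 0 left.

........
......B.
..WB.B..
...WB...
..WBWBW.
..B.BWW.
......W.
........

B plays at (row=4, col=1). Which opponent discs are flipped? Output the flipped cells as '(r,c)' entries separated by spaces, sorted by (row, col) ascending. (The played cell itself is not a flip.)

Dir NW: first cell '.' (not opp) -> no flip
Dir N: first cell '.' (not opp) -> no flip
Dir NE: first cell '.' (not opp) -> no flip
Dir W: first cell '.' (not opp) -> no flip
Dir E: opp run (4,2) capped by B -> flip
Dir SW: first cell '.' (not opp) -> no flip
Dir S: first cell '.' (not opp) -> no flip
Dir SE: first cell 'B' (not opp) -> no flip

Answer: (4,2)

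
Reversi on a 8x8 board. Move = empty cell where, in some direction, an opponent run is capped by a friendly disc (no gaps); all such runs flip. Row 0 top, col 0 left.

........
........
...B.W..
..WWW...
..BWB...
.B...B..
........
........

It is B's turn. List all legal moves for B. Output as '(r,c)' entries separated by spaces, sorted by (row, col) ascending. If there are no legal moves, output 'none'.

(1,4): no bracket -> illegal
(1,5): no bracket -> illegal
(1,6): no bracket -> illegal
(2,1): no bracket -> illegal
(2,2): flips 2 -> legal
(2,4): flips 2 -> legal
(2,6): no bracket -> illegal
(3,1): no bracket -> illegal
(3,5): no bracket -> illegal
(3,6): no bracket -> illegal
(4,1): flips 1 -> legal
(4,5): flips 1 -> legal
(5,2): no bracket -> illegal
(5,3): flips 2 -> legal
(5,4): no bracket -> illegal

Answer: (2,2) (2,4) (4,1) (4,5) (5,3)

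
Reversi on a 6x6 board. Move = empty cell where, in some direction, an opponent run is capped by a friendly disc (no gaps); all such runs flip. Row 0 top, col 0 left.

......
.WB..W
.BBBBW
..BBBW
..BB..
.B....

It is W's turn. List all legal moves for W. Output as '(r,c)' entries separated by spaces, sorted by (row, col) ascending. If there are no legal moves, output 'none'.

(0,1): no bracket -> illegal
(0,2): no bracket -> illegal
(0,3): no bracket -> illegal
(1,0): no bracket -> illegal
(1,3): flips 2 -> legal
(1,4): no bracket -> illegal
(2,0): flips 4 -> legal
(3,0): no bracket -> illegal
(3,1): flips 4 -> legal
(4,0): no bracket -> illegal
(4,1): no bracket -> illegal
(4,4): flips 2 -> legal
(4,5): no bracket -> illegal
(5,0): no bracket -> illegal
(5,2): flips 2 -> legal
(5,3): no bracket -> illegal
(5,4): no bracket -> illegal

Answer: (1,3) (2,0) (3,1) (4,4) (5,2)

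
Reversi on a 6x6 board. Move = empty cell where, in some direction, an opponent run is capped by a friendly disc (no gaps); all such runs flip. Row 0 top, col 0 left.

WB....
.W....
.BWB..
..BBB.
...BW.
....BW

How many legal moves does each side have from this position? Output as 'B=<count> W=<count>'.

Answer: B=2 W=6

Derivation:
-- B to move --
(0,2): no bracket -> illegal
(1,0): no bracket -> illegal
(1,2): flips 1 -> legal
(1,3): no bracket -> illegal
(2,0): no bracket -> illegal
(3,1): no bracket -> illegal
(3,5): no bracket -> illegal
(4,5): flips 1 -> legal
(5,3): no bracket -> illegal
B mobility = 2
-- W to move --
(0,2): flips 1 -> legal
(1,0): no bracket -> illegal
(1,2): no bracket -> illegal
(1,3): no bracket -> illegal
(1,4): no bracket -> illegal
(2,0): flips 1 -> legal
(2,4): flips 2 -> legal
(2,5): no bracket -> illegal
(3,0): no bracket -> illegal
(3,1): flips 1 -> legal
(3,5): no bracket -> illegal
(4,1): no bracket -> illegal
(4,2): flips 2 -> legal
(4,5): no bracket -> illegal
(5,2): no bracket -> illegal
(5,3): flips 1 -> legal
W mobility = 6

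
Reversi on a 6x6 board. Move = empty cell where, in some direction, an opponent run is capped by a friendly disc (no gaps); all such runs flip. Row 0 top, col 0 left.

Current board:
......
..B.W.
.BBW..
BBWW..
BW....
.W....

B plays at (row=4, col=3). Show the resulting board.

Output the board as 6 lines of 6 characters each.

Place B at (4,3); scan 8 dirs for brackets.
Dir NW: opp run (3,2) capped by B -> flip
Dir N: opp run (3,3) (2,3), next='.' -> no flip
Dir NE: first cell '.' (not opp) -> no flip
Dir W: first cell '.' (not opp) -> no flip
Dir E: first cell '.' (not opp) -> no flip
Dir SW: first cell '.' (not opp) -> no flip
Dir S: first cell '.' (not opp) -> no flip
Dir SE: first cell '.' (not opp) -> no flip
All flips: (3,2)

Answer: ......
..B.W.
.BBW..
BBBW..
BW.B..
.W....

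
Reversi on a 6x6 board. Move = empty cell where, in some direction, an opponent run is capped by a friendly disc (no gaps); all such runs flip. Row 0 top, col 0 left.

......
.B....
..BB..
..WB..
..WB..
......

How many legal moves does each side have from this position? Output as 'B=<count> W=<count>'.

-- B to move --
(2,1): flips 1 -> legal
(3,1): flips 1 -> legal
(4,1): flips 2 -> legal
(5,1): flips 1 -> legal
(5,2): flips 2 -> legal
(5,3): no bracket -> illegal
B mobility = 5
-- W to move --
(0,0): no bracket -> illegal
(0,1): no bracket -> illegal
(0,2): no bracket -> illegal
(1,0): no bracket -> illegal
(1,2): flips 1 -> legal
(1,3): no bracket -> illegal
(1,4): flips 1 -> legal
(2,0): no bracket -> illegal
(2,1): no bracket -> illegal
(2,4): flips 1 -> legal
(3,1): no bracket -> illegal
(3,4): flips 1 -> legal
(4,4): flips 1 -> legal
(5,2): no bracket -> illegal
(5,3): no bracket -> illegal
(5,4): flips 1 -> legal
W mobility = 6

Answer: B=5 W=6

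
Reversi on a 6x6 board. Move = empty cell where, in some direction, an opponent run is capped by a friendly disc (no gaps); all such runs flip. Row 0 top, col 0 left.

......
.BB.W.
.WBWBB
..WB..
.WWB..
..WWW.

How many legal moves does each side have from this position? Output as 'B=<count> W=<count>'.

Answer: B=10 W=6

Derivation:
-- B to move --
(0,3): flips 1 -> legal
(0,4): flips 1 -> legal
(0,5): no bracket -> illegal
(1,0): flips 2 -> legal
(1,3): flips 1 -> legal
(1,5): no bracket -> illegal
(2,0): flips 1 -> legal
(3,0): flips 1 -> legal
(3,1): flips 2 -> legal
(3,4): flips 1 -> legal
(4,0): flips 2 -> legal
(4,4): no bracket -> illegal
(4,5): no bracket -> illegal
(5,0): no bracket -> illegal
(5,1): flips 1 -> legal
(5,5): no bracket -> illegal
B mobility = 10
-- W to move --
(0,0): no bracket -> illegal
(0,1): flips 2 -> legal
(0,2): flips 2 -> legal
(0,3): flips 1 -> legal
(1,0): no bracket -> illegal
(1,3): no bracket -> illegal
(1,5): flips 2 -> legal
(2,0): no bracket -> illegal
(3,1): no bracket -> illegal
(3,4): flips 3 -> legal
(3,5): no bracket -> illegal
(4,4): flips 1 -> legal
W mobility = 6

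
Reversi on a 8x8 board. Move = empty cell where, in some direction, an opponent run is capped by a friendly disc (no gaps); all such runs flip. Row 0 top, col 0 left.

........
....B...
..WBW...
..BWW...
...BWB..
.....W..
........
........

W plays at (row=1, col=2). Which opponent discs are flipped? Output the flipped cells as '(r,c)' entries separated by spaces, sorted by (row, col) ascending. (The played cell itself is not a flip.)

Answer: (2,3)

Derivation:
Dir NW: first cell '.' (not opp) -> no flip
Dir N: first cell '.' (not opp) -> no flip
Dir NE: first cell '.' (not opp) -> no flip
Dir W: first cell '.' (not opp) -> no flip
Dir E: first cell '.' (not opp) -> no flip
Dir SW: first cell '.' (not opp) -> no flip
Dir S: first cell 'W' (not opp) -> no flip
Dir SE: opp run (2,3) capped by W -> flip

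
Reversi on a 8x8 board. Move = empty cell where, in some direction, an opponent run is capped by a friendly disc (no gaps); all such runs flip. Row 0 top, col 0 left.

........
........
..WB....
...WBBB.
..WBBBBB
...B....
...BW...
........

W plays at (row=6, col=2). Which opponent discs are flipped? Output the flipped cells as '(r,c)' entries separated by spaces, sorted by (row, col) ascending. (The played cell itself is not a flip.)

Answer: (6,3)

Derivation:
Dir NW: first cell '.' (not opp) -> no flip
Dir N: first cell '.' (not opp) -> no flip
Dir NE: opp run (5,3) (4,4) (3,5), next='.' -> no flip
Dir W: first cell '.' (not opp) -> no flip
Dir E: opp run (6,3) capped by W -> flip
Dir SW: first cell '.' (not opp) -> no flip
Dir S: first cell '.' (not opp) -> no flip
Dir SE: first cell '.' (not opp) -> no flip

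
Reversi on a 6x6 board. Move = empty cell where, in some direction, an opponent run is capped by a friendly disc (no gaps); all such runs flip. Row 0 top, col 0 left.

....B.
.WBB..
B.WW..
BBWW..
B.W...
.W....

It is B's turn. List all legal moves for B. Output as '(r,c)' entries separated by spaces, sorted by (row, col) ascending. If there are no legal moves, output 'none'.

Answer: (0,2) (1,0) (3,4) (4,3) (5,2) (5,3)

Derivation:
(0,0): no bracket -> illegal
(0,1): no bracket -> illegal
(0,2): flips 1 -> legal
(1,0): flips 1 -> legal
(1,4): no bracket -> illegal
(2,1): no bracket -> illegal
(2,4): no bracket -> illegal
(3,4): flips 3 -> legal
(4,1): no bracket -> illegal
(4,3): flips 2 -> legal
(4,4): no bracket -> illegal
(5,0): no bracket -> illegal
(5,2): flips 3 -> legal
(5,3): flips 1 -> legal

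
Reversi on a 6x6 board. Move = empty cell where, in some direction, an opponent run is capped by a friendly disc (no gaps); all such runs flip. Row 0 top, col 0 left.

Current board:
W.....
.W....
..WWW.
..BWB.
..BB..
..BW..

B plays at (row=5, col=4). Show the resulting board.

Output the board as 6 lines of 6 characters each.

Answer: W.....
.W....
..WWW.
..BWB.
..BB..
..BBB.

Derivation:
Place B at (5,4); scan 8 dirs for brackets.
Dir NW: first cell 'B' (not opp) -> no flip
Dir N: first cell '.' (not opp) -> no flip
Dir NE: first cell '.' (not opp) -> no flip
Dir W: opp run (5,3) capped by B -> flip
Dir E: first cell '.' (not opp) -> no flip
Dir SW: edge -> no flip
Dir S: edge -> no flip
Dir SE: edge -> no flip
All flips: (5,3)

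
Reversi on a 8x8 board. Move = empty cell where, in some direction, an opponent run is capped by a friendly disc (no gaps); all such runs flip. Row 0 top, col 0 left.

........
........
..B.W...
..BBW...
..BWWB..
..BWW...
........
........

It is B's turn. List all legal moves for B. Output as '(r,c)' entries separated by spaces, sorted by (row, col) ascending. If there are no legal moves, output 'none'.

Answer: (1,5) (2,3) (2,5) (3,5) (5,5) (6,3) (6,4) (6,5)

Derivation:
(1,3): no bracket -> illegal
(1,4): no bracket -> illegal
(1,5): flips 1 -> legal
(2,3): flips 1 -> legal
(2,5): flips 2 -> legal
(3,5): flips 1 -> legal
(5,5): flips 3 -> legal
(6,2): no bracket -> illegal
(6,3): flips 3 -> legal
(6,4): flips 1 -> legal
(6,5): flips 2 -> legal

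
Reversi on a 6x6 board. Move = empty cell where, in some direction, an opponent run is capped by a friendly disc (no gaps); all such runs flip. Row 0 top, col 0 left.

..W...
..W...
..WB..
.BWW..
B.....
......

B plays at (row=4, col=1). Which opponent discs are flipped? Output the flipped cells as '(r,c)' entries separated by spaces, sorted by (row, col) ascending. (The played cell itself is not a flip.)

Answer: (3,2)

Derivation:
Dir NW: first cell '.' (not opp) -> no flip
Dir N: first cell 'B' (not opp) -> no flip
Dir NE: opp run (3,2) capped by B -> flip
Dir W: first cell 'B' (not opp) -> no flip
Dir E: first cell '.' (not opp) -> no flip
Dir SW: first cell '.' (not opp) -> no flip
Dir S: first cell '.' (not opp) -> no flip
Dir SE: first cell '.' (not opp) -> no flip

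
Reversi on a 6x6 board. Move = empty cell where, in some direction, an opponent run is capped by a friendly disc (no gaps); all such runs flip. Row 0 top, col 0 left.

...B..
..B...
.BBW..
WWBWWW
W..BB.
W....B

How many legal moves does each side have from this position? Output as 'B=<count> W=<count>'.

-- B to move --
(1,3): flips 2 -> legal
(1,4): flips 1 -> legal
(2,0): no bracket -> illegal
(2,4): flips 2 -> legal
(2,5): flips 1 -> legal
(4,1): flips 1 -> legal
(4,2): no bracket -> illegal
(4,5): flips 2 -> legal
(5,1): no bracket -> illegal
B mobility = 6
-- W to move --
(0,1): flips 1 -> legal
(0,2): no bracket -> illegal
(0,4): no bracket -> illegal
(1,0): no bracket -> illegal
(1,1): flips 2 -> legal
(1,3): flips 1 -> legal
(1,4): no bracket -> illegal
(2,0): flips 2 -> legal
(4,1): flips 1 -> legal
(4,2): no bracket -> illegal
(4,5): no bracket -> illegal
(5,2): flips 1 -> legal
(5,3): flips 2 -> legal
(5,4): flips 1 -> legal
W mobility = 8

Answer: B=6 W=8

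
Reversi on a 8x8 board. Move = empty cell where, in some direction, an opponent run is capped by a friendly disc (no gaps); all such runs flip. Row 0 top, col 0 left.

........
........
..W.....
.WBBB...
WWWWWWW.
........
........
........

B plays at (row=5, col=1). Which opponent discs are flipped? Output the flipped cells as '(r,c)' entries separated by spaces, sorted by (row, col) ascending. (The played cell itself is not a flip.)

Dir NW: opp run (4,0), next=edge -> no flip
Dir N: opp run (4,1) (3,1), next='.' -> no flip
Dir NE: opp run (4,2) capped by B -> flip
Dir W: first cell '.' (not opp) -> no flip
Dir E: first cell '.' (not opp) -> no flip
Dir SW: first cell '.' (not opp) -> no flip
Dir S: first cell '.' (not opp) -> no flip
Dir SE: first cell '.' (not opp) -> no flip

Answer: (4,2)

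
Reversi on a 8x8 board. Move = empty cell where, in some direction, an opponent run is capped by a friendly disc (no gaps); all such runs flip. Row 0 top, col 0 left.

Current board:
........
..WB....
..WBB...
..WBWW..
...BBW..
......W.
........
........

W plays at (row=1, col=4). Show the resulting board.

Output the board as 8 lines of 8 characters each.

Place W at (1,4); scan 8 dirs for brackets.
Dir NW: first cell '.' (not opp) -> no flip
Dir N: first cell '.' (not opp) -> no flip
Dir NE: first cell '.' (not opp) -> no flip
Dir W: opp run (1,3) capped by W -> flip
Dir E: first cell '.' (not opp) -> no flip
Dir SW: opp run (2,3) capped by W -> flip
Dir S: opp run (2,4) capped by W -> flip
Dir SE: first cell '.' (not opp) -> no flip
All flips: (1,3) (2,3) (2,4)

Answer: ........
..WWW...
..WWW...
..WBWW..
...BBW..
......W.
........
........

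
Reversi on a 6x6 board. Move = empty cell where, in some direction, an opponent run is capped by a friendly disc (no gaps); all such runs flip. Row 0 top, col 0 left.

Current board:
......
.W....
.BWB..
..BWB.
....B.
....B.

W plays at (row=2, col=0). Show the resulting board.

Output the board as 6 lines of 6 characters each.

Place W at (2,0); scan 8 dirs for brackets.
Dir NW: edge -> no flip
Dir N: first cell '.' (not opp) -> no flip
Dir NE: first cell 'W' (not opp) -> no flip
Dir W: edge -> no flip
Dir E: opp run (2,1) capped by W -> flip
Dir SW: edge -> no flip
Dir S: first cell '.' (not opp) -> no flip
Dir SE: first cell '.' (not opp) -> no flip
All flips: (2,1)

Answer: ......
.W....
WWWB..
..BWB.
....B.
....B.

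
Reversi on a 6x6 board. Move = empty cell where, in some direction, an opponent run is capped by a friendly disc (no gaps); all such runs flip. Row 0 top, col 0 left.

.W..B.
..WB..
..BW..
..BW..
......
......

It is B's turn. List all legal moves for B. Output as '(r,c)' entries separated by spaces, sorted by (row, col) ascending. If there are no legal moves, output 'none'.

Answer: (0,2) (1,1) (1,4) (2,4) (3,4) (4,3) (4,4)

Derivation:
(0,0): no bracket -> illegal
(0,2): flips 1 -> legal
(0,3): no bracket -> illegal
(1,0): no bracket -> illegal
(1,1): flips 1 -> legal
(1,4): flips 1 -> legal
(2,1): no bracket -> illegal
(2,4): flips 1 -> legal
(3,4): flips 1 -> legal
(4,2): no bracket -> illegal
(4,3): flips 2 -> legal
(4,4): flips 1 -> legal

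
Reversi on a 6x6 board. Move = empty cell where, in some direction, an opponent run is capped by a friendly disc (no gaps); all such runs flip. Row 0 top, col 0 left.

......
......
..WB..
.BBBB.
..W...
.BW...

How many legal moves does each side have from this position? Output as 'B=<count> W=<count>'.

-- B to move --
(1,1): flips 1 -> legal
(1,2): flips 1 -> legal
(1,3): flips 1 -> legal
(2,1): flips 1 -> legal
(4,1): no bracket -> illegal
(4,3): no bracket -> illegal
(5,3): flips 2 -> legal
B mobility = 5
-- W to move --
(1,2): no bracket -> illegal
(1,3): no bracket -> illegal
(1,4): no bracket -> illegal
(2,0): flips 1 -> legal
(2,1): no bracket -> illegal
(2,4): flips 2 -> legal
(2,5): no bracket -> illegal
(3,0): no bracket -> illegal
(3,5): no bracket -> illegal
(4,0): flips 1 -> legal
(4,1): no bracket -> illegal
(4,3): no bracket -> illegal
(4,4): flips 1 -> legal
(4,5): no bracket -> illegal
(5,0): flips 1 -> legal
W mobility = 5

Answer: B=5 W=5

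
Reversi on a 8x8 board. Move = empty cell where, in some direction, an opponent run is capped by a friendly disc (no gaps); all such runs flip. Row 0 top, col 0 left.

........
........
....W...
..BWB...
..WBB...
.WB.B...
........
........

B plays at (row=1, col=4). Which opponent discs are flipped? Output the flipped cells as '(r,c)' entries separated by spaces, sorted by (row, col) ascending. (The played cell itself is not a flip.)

Answer: (2,4)

Derivation:
Dir NW: first cell '.' (not opp) -> no flip
Dir N: first cell '.' (not opp) -> no flip
Dir NE: first cell '.' (not opp) -> no flip
Dir W: first cell '.' (not opp) -> no flip
Dir E: first cell '.' (not opp) -> no flip
Dir SW: first cell '.' (not opp) -> no flip
Dir S: opp run (2,4) capped by B -> flip
Dir SE: first cell '.' (not opp) -> no flip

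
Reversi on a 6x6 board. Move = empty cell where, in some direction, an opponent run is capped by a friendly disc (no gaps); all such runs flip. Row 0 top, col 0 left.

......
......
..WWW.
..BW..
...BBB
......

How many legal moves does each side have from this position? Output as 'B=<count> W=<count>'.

-- B to move --
(1,1): flips 2 -> legal
(1,2): flips 1 -> legal
(1,3): flips 2 -> legal
(1,4): flips 1 -> legal
(1,5): no bracket -> illegal
(2,1): no bracket -> illegal
(2,5): no bracket -> illegal
(3,1): no bracket -> illegal
(3,4): flips 1 -> legal
(3,5): no bracket -> illegal
(4,2): no bracket -> illegal
B mobility = 5
-- W to move --
(2,1): no bracket -> illegal
(3,1): flips 1 -> legal
(3,4): no bracket -> illegal
(3,5): no bracket -> illegal
(4,1): flips 1 -> legal
(4,2): flips 1 -> legal
(5,2): no bracket -> illegal
(5,3): flips 1 -> legal
(5,4): no bracket -> illegal
(5,5): flips 1 -> legal
W mobility = 5

Answer: B=5 W=5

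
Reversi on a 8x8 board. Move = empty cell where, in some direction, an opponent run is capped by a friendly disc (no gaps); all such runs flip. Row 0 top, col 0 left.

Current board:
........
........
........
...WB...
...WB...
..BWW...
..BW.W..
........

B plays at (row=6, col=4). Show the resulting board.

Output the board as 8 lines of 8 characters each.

Place B at (6,4); scan 8 dirs for brackets.
Dir NW: opp run (5,3), next='.' -> no flip
Dir N: opp run (5,4) capped by B -> flip
Dir NE: first cell '.' (not opp) -> no flip
Dir W: opp run (6,3) capped by B -> flip
Dir E: opp run (6,5), next='.' -> no flip
Dir SW: first cell '.' (not opp) -> no flip
Dir S: first cell '.' (not opp) -> no flip
Dir SE: first cell '.' (not opp) -> no flip
All flips: (5,4) (6,3)

Answer: ........
........
........
...WB...
...WB...
..BWB...
..BBBW..
........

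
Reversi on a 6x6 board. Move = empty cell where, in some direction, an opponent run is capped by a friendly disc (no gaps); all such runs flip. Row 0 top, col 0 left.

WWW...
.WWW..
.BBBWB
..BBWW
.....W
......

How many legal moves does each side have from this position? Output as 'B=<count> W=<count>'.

Answer: B=5 W=7

Derivation:
-- B to move --
(0,3): flips 2 -> legal
(0,4): flips 1 -> legal
(1,0): no bracket -> illegal
(1,4): no bracket -> illegal
(1,5): flips 1 -> legal
(2,0): no bracket -> illegal
(4,3): flips 1 -> legal
(4,4): no bracket -> illegal
(5,4): no bracket -> illegal
(5,5): flips 2 -> legal
B mobility = 5
-- W to move --
(1,0): no bracket -> illegal
(1,4): no bracket -> illegal
(1,5): flips 1 -> legal
(2,0): flips 3 -> legal
(3,0): flips 1 -> legal
(3,1): flips 4 -> legal
(4,1): no bracket -> illegal
(4,2): flips 3 -> legal
(4,3): flips 2 -> legal
(4,4): flips 2 -> legal
W mobility = 7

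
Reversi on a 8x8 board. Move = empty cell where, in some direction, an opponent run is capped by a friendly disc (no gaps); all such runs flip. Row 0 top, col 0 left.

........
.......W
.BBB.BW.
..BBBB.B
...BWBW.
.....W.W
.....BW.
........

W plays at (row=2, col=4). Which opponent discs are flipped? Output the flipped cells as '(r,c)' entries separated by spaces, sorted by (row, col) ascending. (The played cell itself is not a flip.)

Dir NW: first cell '.' (not opp) -> no flip
Dir N: first cell '.' (not opp) -> no flip
Dir NE: first cell '.' (not opp) -> no flip
Dir W: opp run (2,3) (2,2) (2,1), next='.' -> no flip
Dir E: opp run (2,5) capped by W -> flip
Dir SW: opp run (3,3), next='.' -> no flip
Dir S: opp run (3,4) capped by W -> flip
Dir SE: opp run (3,5) capped by W -> flip

Answer: (2,5) (3,4) (3,5)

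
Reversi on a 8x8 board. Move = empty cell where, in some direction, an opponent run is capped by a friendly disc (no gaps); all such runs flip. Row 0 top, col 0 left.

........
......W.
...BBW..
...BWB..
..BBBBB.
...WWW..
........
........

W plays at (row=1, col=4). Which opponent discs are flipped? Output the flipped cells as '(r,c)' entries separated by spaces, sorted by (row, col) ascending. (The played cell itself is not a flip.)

Answer: (2,4)

Derivation:
Dir NW: first cell '.' (not opp) -> no flip
Dir N: first cell '.' (not opp) -> no flip
Dir NE: first cell '.' (not opp) -> no flip
Dir W: first cell '.' (not opp) -> no flip
Dir E: first cell '.' (not opp) -> no flip
Dir SW: opp run (2,3), next='.' -> no flip
Dir S: opp run (2,4) capped by W -> flip
Dir SE: first cell 'W' (not opp) -> no flip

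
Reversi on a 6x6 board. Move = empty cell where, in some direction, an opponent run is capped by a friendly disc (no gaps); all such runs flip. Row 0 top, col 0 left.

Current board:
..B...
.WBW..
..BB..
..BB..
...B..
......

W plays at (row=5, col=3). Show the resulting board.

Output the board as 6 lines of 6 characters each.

Place W at (5,3); scan 8 dirs for brackets.
Dir NW: first cell '.' (not opp) -> no flip
Dir N: opp run (4,3) (3,3) (2,3) capped by W -> flip
Dir NE: first cell '.' (not opp) -> no flip
Dir W: first cell '.' (not opp) -> no flip
Dir E: first cell '.' (not opp) -> no flip
Dir SW: edge -> no flip
Dir S: edge -> no flip
Dir SE: edge -> no flip
All flips: (2,3) (3,3) (4,3)

Answer: ..B...
.WBW..
..BW..
..BW..
...W..
...W..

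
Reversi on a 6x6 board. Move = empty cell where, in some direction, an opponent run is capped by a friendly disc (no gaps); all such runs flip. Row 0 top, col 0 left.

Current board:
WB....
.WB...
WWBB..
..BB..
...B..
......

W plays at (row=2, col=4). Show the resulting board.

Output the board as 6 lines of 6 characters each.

Place W at (2,4); scan 8 dirs for brackets.
Dir NW: first cell '.' (not opp) -> no flip
Dir N: first cell '.' (not opp) -> no flip
Dir NE: first cell '.' (not opp) -> no flip
Dir W: opp run (2,3) (2,2) capped by W -> flip
Dir E: first cell '.' (not opp) -> no flip
Dir SW: opp run (3,3), next='.' -> no flip
Dir S: first cell '.' (not opp) -> no flip
Dir SE: first cell '.' (not opp) -> no flip
All flips: (2,2) (2,3)

Answer: WB....
.WB...
WWWWW.
..BB..
...B..
......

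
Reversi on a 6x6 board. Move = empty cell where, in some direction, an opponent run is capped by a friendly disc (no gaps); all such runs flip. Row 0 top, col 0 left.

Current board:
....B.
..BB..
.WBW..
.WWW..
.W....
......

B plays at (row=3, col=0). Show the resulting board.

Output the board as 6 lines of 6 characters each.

Place B at (3,0); scan 8 dirs for brackets.
Dir NW: edge -> no flip
Dir N: first cell '.' (not opp) -> no flip
Dir NE: opp run (2,1) capped by B -> flip
Dir W: edge -> no flip
Dir E: opp run (3,1) (3,2) (3,3), next='.' -> no flip
Dir SW: edge -> no flip
Dir S: first cell '.' (not opp) -> no flip
Dir SE: opp run (4,1), next='.' -> no flip
All flips: (2,1)

Answer: ....B.
..BB..
.BBW..
BWWW..
.W....
......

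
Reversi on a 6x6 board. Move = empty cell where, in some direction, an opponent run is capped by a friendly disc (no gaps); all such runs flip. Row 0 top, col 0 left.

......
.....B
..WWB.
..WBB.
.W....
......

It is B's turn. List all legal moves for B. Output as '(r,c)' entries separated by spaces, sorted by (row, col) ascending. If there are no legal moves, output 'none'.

(1,1): flips 1 -> legal
(1,2): flips 1 -> legal
(1,3): flips 1 -> legal
(1,4): no bracket -> illegal
(2,1): flips 2 -> legal
(3,0): no bracket -> illegal
(3,1): flips 1 -> legal
(4,0): no bracket -> illegal
(4,2): no bracket -> illegal
(4,3): no bracket -> illegal
(5,0): no bracket -> illegal
(5,1): no bracket -> illegal
(5,2): no bracket -> illegal

Answer: (1,1) (1,2) (1,3) (2,1) (3,1)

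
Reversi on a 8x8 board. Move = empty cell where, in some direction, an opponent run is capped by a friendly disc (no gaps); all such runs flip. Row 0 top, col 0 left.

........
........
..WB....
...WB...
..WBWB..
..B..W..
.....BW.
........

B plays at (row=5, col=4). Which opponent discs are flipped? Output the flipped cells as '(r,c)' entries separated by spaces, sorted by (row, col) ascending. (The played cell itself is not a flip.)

Answer: (4,4)

Derivation:
Dir NW: first cell 'B' (not opp) -> no flip
Dir N: opp run (4,4) capped by B -> flip
Dir NE: first cell 'B' (not opp) -> no flip
Dir W: first cell '.' (not opp) -> no flip
Dir E: opp run (5,5), next='.' -> no flip
Dir SW: first cell '.' (not opp) -> no flip
Dir S: first cell '.' (not opp) -> no flip
Dir SE: first cell 'B' (not opp) -> no flip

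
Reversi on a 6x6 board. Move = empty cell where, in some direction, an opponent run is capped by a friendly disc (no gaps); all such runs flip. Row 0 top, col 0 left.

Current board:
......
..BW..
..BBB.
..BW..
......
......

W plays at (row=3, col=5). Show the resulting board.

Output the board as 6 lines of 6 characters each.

Answer: ......
..BW..
..BBW.
..BW.W
......
......

Derivation:
Place W at (3,5); scan 8 dirs for brackets.
Dir NW: opp run (2,4) capped by W -> flip
Dir N: first cell '.' (not opp) -> no flip
Dir NE: edge -> no flip
Dir W: first cell '.' (not opp) -> no flip
Dir E: edge -> no flip
Dir SW: first cell '.' (not opp) -> no flip
Dir S: first cell '.' (not opp) -> no flip
Dir SE: edge -> no flip
All flips: (2,4)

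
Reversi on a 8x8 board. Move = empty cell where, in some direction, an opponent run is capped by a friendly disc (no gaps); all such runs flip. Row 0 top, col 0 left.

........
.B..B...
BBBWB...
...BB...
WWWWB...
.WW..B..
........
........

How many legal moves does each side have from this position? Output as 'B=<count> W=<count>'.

Answer: B=6 W=4

Derivation:
-- B to move --
(1,2): flips 1 -> legal
(1,3): flips 1 -> legal
(3,0): no bracket -> illegal
(3,1): no bracket -> illegal
(3,2): flips 1 -> legal
(5,0): no bracket -> illegal
(5,3): flips 1 -> legal
(5,4): no bracket -> illegal
(6,0): flips 2 -> legal
(6,1): flips 2 -> legal
(6,2): no bracket -> illegal
(6,3): no bracket -> illegal
B mobility = 6
-- W to move --
(0,0): no bracket -> illegal
(0,1): no bracket -> illegal
(0,2): no bracket -> illegal
(0,3): no bracket -> illegal
(0,4): no bracket -> illegal
(0,5): flips 1 -> legal
(1,0): no bracket -> illegal
(1,2): no bracket -> illegal
(1,3): no bracket -> illegal
(1,5): flips 2 -> legal
(2,5): flips 2 -> legal
(3,0): no bracket -> illegal
(3,1): no bracket -> illegal
(3,2): no bracket -> illegal
(3,5): no bracket -> illegal
(4,5): flips 2 -> legal
(4,6): no bracket -> illegal
(5,3): no bracket -> illegal
(5,4): no bracket -> illegal
(5,6): no bracket -> illegal
(6,4): no bracket -> illegal
(6,5): no bracket -> illegal
(6,6): no bracket -> illegal
W mobility = 4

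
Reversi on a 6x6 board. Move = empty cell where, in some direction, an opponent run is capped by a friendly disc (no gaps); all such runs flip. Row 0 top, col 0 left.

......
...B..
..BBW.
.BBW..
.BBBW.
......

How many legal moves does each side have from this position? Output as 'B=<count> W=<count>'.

-- B to move --
(1,4): no bracket -> illegal
(1,5): flips 2 -> legal
(2,5): flips 1 -> legal
(3,4): flips 1 -> legal
(3,5): flips 1 -> legal
(4,5): flips 1 -> legal
(5,3): no bracket -> illegal
(5,4): no bracket -> illegal
(5,5): flips 2 -> legal
B mobility = 6
-- W to move --
(0,2): flips 1 -> legal
(0,3): flips 2 -> legal
(0,4): no bracket -> illegal
(1,1): flips 1 -> legal
(1,2): no bracket -> illegal
(1,4): no bracket -> illegal
(2,0): no bracket -> illegal
(2,1): flips 2 -> legal
(3,0): flips 2 -> legal
(3,4): no bracket -> illegal
(4,0): flips 3 -> legal
(5,0): no bracket -> illegal
(5,1): flips 1 -> legal
(5,2): no bracket -> illegal
(5,3): flips 1 -> legal
(5,4): no bracket -> illegal
W mobility = 8

Answer: B=6 W=8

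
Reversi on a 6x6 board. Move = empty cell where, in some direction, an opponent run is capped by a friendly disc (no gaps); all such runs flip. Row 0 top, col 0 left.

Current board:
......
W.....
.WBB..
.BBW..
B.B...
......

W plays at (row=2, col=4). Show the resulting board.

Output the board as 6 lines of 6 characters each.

Answer: ......
W.....
.WWWW.
.BBW..
B.B...
......

Derivation:
Place W at (2,4); scan 8 dirs for brackets.
Dir NW: first cell '.' (not opp) -> no flip
Dir N: first cell '.' (not opp) -> no flip
Dir NE: first cell '.' (not opp) -> no flip
Dir W: opp run (2,3) (2,2) capped by W -> flip
Dir E: first cell '.' (not opp) -> no flip
Dir SW: first cell 'W' (not opp) -> no flip
Dir S: first cell '.' (not opp) -> no flip
Dir SE: first cell '.' (not opp) -> no flip
All flips: (2,2) (2,3)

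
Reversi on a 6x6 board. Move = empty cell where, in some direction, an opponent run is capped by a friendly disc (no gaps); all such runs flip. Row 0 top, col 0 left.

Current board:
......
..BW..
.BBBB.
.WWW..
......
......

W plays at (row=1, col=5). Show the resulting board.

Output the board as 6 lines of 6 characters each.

Place W at (1,5); scan 8 dirs for brackets.
Dir NW: first cell '.' (not opp) -> no flip
Dir N: first cell '.' (not opp) -> no flip
Dir NE: edge -> no flip
Dir W: first cell '.' (not opp) -> no flip
Dir E: edge -> no flip
Dir SW: opp run (2,4) capped by W -> flip
Dir S: first cell '.' (not opp) -> no flip
Dir SE: edge -> no flip
All flips: (2,4)

Answer: ......
..BW.W
.BBBW.
.WWW..
......
......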